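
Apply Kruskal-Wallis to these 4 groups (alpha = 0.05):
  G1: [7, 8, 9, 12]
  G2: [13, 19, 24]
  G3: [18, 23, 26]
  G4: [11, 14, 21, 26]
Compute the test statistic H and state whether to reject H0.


Step 1: Combine all N = 14 observations and assign midranks.
sorted (value, group, rank): (7,G1,1), (8,G1,2), (9,G1,3), (11,G4,4), (12,G1,5), (13,G2,6), (14,G4,7), (18,G3,8), (19,G2,9), (21,G4,10), (23,G3,11), (24,G2,12), (26,G3,13.5), (26,G4,13.5)
Step 2: Sum ranks within each group.
R_1 = 11 (n_1 = 4)
R_2 = 27 (n_2 = 3)
R_3 = 32.5 (n_3 = 3)
R_4 = 34.5 (n_4 = 4)
Step 3: H = 12/(N(N+1)) * sum(R_i^2/n_i) - 3(N+1)
     = 12/(14*15) * (11^2/4 + 27^2/3 + 32.5^2/3 + 34.5^2/4) - 3*15
     = 0.057143 * 922.896 - 45
     = 7.736905.
Step 4: Ties present; correction factor C = 1 - 6/(14^3 - 14) = 0.997802. Corrected H = 7.736905 / 0.997802 = 7.753946.
Step 5: Under H0, H ~ chi^2(3); p-value = 0.051380.
Step 6: alpha = 0.05. fail to reject H0.

H = 7.7539, df = 3, p = 0.051380, fail to reject H0.


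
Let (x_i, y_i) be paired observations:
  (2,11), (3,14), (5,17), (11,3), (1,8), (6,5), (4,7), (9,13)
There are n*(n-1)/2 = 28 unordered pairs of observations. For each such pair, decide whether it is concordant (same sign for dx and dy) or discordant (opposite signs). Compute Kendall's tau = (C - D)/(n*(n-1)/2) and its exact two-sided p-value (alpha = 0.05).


Step 1: Enumerate the 28 unordered pairs (i,j) with i<j and classify each by sign(x_j-x_i) * sign(y_j-y_i).
  (1,2):dx=+1,dy=+3->C; (1,3):dx=+3,dy=+6->C; (1,4):dx=+9,dy=-8->D; (1,5):dx=-1,dy=-3->C
  (1,6):dx=+4,dy=-6->D; (1,7):dx=+2,dy=-4->D; (1,8):dx=+7,dy=+2->C; (2,3):dx=+2,dy=+3->C
  (2,4):dx=+8,dy=-11->D; (2,5):dx=-2,dy=-6->C; (2,6):dx=+3,dy=-9->D; (2,7):dx=+1,dy=-7->D
  (2,8):dx=+6,dy=-1->D; (3,4):dx=+6,dy=-14->D; (3,5):dx=-4,dy=-9->C; (3,6):dx=+1,dy=-12->D
  (3,7):dx=-1,dy=-10->C; (3,8):dx=+4,dy=-4->D; (4,5):dx=-10,dy=+5->D; (4,6):dx=-5,dy=+2->D
  (4,7):dx=-7,dy=+4->D; (4,8):dx=-2,dy=+10->D; (5,6):dx=+5,dy=-3->D; (5,7):dx=+3,dy=-1->D
  (5,8):dx=+8,dy=+5->C; (6,7):dx=-2,dy=+2->D; (6,8):dx=+3,dy=+8->C; (7,8):dx=+5,dy=+6->C
Step 2: C = 11, D = 17, total pairs = 28.
Step 3: tau = (C - D)/(n(n-1)/2) = (11 - 17)/28 = -0.214286.
Step 4: Exact two-sided p-value (enumerate n! = 40320 permutations of y under H0): p = 0.548413.
Step 5: alpha = 0.05. fail to reject H0.

tau_b = -0.2143 (C=11, D=17), p = 0.548413, fail to reject H0.


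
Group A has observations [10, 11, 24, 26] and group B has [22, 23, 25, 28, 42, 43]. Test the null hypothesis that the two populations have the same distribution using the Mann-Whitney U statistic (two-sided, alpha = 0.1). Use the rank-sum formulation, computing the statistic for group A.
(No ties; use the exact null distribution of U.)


Step 1: Combine and sort all 10 observations; assign midranks.
sorted (value, group): (10,X), (11,X), (22,Y), (23,Y), (24,X), (25,Y), (26,X), (28,Y), (42,Y), (43,Y)
ranks: 10->1, 11->2, 22->3, 23->4, 24->5, 25->6, 26->7, 28->8, 42->9, 43->10
Step 2: Rank sum for X: R1 = 1 + 2 + 5 + 7 = 15.
Step 3: U_X = R1 - n1(n1+1)/2 = 15 - 4*5/2 = 15 - 10 = 5.
       U_Y = n1*n2 - U_X = 24 - 5 = 19.
Step 4: No ties, so the exact null distribution of U (based on enumerating the C(10,4) = 210 equally likely rank assignments) gives the two-sided p-value.
Step 5: p-value = 0.171429; compare to alpha = 0.1. fail to reject H0.

U_X = 5, p = 0.171429, fail to reject H0 at alpha = 0.1.


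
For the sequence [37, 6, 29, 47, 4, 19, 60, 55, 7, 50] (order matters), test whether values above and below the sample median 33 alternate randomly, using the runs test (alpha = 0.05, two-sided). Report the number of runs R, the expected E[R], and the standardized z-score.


Step 1: Compute median = 33; label A = above, B = below.
Labels in order: ABBABBAABA  (n_A = 5, n_B = 5)
Step 2: Count runs R = 7.
Step 3: Under H0 (random ordering), E[R] = 2*n_A*n_B/(n_A+n_B) + 1 = 2*5*5/10 + 1 = 6.0000.
        Var[R] = 2*n_A*n_B*(2*n_A*n_B - n_A - n_B) / ((n_A+n_B)^2 * (n_A+n_B-1)) = 2000/900 = 2.2222.
        SD[R] = 1.4907.
Step 4: Continuity-corrected z = (R - 0.5 - E[R]) / SD[R] = (7 - 0.5 - 6.0000) / 1.4907 = 0.3354.
Step 5: Two-sided p-value via normal approximation = 2*(1 - Phi(|z|)) = 0.737316.
Step 6: alpha = 0.05. fail to reject H0.

R = 7, z = 0.3354, p = 0.737316, fail to reject H0.


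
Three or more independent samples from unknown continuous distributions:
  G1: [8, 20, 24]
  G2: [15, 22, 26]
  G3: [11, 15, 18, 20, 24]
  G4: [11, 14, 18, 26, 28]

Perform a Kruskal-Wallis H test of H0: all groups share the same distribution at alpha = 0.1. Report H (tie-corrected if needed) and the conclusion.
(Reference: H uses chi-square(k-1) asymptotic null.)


Step 1: Combine all N = 16 observations and assign midranks.
sorted (value, group, rank): (8,G1,1), (11,G3,2.5), (11,G4,2.5), (14,G4,4), (15,G2,5.5), (15,G3,5.5), (18,G3,7.5), (18,G4,7.5), (20,G1,9.5), (20,G3,9.5), (22,G2,11), (24,G1,12.5), (24,G3,12.5), (26,G2,14.5), (26,G4,14.5), (28,G4,16)
Step 2: Sum ranks within each group.
R_1 = 23 (n_1 = 3)
R_2 = 31 (n_2 = 3)
R_3 = 37.5 (n_3 = 5)
R_4 = 44.5 (n_4 = 5)
Step 3: H = 12/(N(N+1)) * sum(R_i^2/n_i) - 3(N+1)
     = 12/(16*17) * (23^2/3 + 31^2/3 + 37.5^2/5 + 44.5^2/5) - 3*17
     = 0.044118 * 1173.97 - 51
     = 0.792647.
Step 4: Ties present; correction factor C = 1 - 36/(16^3 - 16) = 0.991176. Corrected H = 0.792647 / 0.991176 = 0.799703.
Step 5: Under H0, H ~ chi^2(3); p-value = 0.849538.
Step 6: alpha = 0.1. fail to reject H0.

H = 0.7997, df = 3, p = 0.849538, fail to reject H0.


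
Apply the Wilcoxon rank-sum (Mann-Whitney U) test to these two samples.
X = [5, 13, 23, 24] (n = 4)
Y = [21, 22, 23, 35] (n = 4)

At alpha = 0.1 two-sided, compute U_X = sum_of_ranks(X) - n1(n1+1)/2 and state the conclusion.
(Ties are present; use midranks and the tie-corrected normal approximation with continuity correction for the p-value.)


Step 1: Combine and sort all 8 observations; assign midranks.
sorted (value, group): (5,X), (13,X), (21,Y), (22,Y), (23,X), (23,Y), (24,X), (35,Y)
ranks: 5->1, 13->2, 21->3, 22->4, 23->5.5, 23->5.5, 24->7, 35->8
Step 2: Rank sum for X: R1 = 1 + 2 + 5.5 + 7 = 15.5.
Step 3: U_X = R1 - n1(n1+1)/2 = 15.5 - 4*5/2 = 15.5 - 10 = 5.5.
       U_Y = n1*n2 - U_X = 16 - 5.5 = 10.5.
Step 4: Ties are present, so use the tie-corrected normal approximation (with continuity correction) for the p-value.
Step 5: p-value = 0.561363; compare to alpha = 0.1. fail to reject H0.

U_X = 5.5, p = 0.561363, fail to reject H0 at alpha = 0.1.


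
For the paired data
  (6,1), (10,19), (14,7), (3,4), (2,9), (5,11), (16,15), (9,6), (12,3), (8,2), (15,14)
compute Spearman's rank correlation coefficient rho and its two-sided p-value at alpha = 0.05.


Step 1: Rank x and y separately (midranks; no ties here).
rank(x): 6->4, 10->7, 14->9, 3->2, 2->1, 5->3, 16->11, 9->6, 12->8, 8->5, 15->10
rank(y): 1->1, 19->11, 7->6, 4->4, 9->7, 11->8, 15->10, 6->5, 3->3, 2->2, 14->9
Step 2: d_i = R_x(i) - R_y(i); compute d_i^2.
  (4-1)^2=9, (7-11)^2=16, (9-6)^2=9, (2-4)^2=4, (1-7)^2=36, (3-8)^2=25, (11-10)^2=1, (6-5)^2=1, (8-3)^2=25, (5-2)^2=9, (10-9)^2=1
sum(d^2) = 136.
Step 3: rho = 1 - 6*136 / (11*(11^2 - 1)) = 1 - 816/1320 = 0.381818.
Step 4: Under H0, t = rho * sqrt((n-2)/(1-rho^2)) = 1.2394 ~ t(9).
Step 5: Two-sided p-value from the t-distribution with 9 df = 0.246560.
Step 6: alpha = 0.05. fail to reject H0.

rho = 0.3818, p = 0.246560, fail to reject H0 at alpha = 0.05.


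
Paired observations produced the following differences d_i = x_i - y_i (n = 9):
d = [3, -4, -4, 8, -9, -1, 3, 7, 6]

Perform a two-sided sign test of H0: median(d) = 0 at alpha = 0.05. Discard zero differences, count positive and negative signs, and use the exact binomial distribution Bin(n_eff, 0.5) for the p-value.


Step 1: Discard zero differences. Original n = 9; n_eff = number of nonzero differences = 9.
Nonzero differences (with sign): +3, -4, -4, +8, -9, -1, +3, +7, +6
Step 2: Count signs: positive = 5, negative = 4.
Step 3: Under H0: P(positive) = 0.5, so the number of positives S ~ Bin(9, 0.5).
Step 4: Two-sided exact p-value = sum of Bin(9,0.5) probabilities at or below the observed probability = 1.000000.
Step 5: alpha = 0.05. fail to reject H0.

n_eff = 9, pos = 5, neg = 4, p = 1.000000, fail to reject H0.


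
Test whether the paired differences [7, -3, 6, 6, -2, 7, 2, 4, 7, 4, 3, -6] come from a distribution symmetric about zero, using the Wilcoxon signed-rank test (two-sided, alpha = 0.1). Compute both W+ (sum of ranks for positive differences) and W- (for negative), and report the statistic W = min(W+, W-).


Step 1: Drop any zero differences (none here) and take |d_i|.
|d| = [7, 3, 6, 6, 2, 7, 2, 4, 7, 4, 3, 6]
Step 2: Midrank |d_i| (ties get averaged ranks).
ranks: |7|->11, |3|->3.5, |6|->8, |6|->8, |2|->1.5, |7|->11, |2|->1.5, |4|->5.5, |7|->11, |4|->5.5, |3|->3.5, |6|->8
Step 3: Attach original signs; sum ranks with positive sign and with negative sign.
W+ = 11 + 8 + 8 + 11 + 1.5 + 5.5 + 11 + 5.5 + 3.5 = 65
W- = 3.5 + 1.5 + 8 = 13
(Check: W+ + W- = 78 should equal n(n+1)/2 = 78.)
Step 4: Test statistic W = min(W+, W-) = 13.
Step 5: Ties in |d|, so use the tie-corrected normal approximation.
        E[W] = n(n+1)/4 = 12*13/4 = 39.
        Tie groups: |d|=2 (t=2), |d|=3 (t=2), |d|=4 (t=2), |d|=6 (t=3), |d|=7 (t=3); sum(t^3 - t) = 66.
        Var[W] = n(n+1)(2n+1)/24 - sum(t^3-t)/48 = 3900/24 - 66/48 = 161.125.
        z = (W - E[W]) / sqrt(Var[W]) = (13 - 39) / 12.6935 = -2.0483.
        Two-sided p = 2*Phi(z) = 0.040531.
Step 6: alpha = 0.1. reject H0.

W+ = 65, W- = 13, W = min = 13, p = 0.040531, reject H0.


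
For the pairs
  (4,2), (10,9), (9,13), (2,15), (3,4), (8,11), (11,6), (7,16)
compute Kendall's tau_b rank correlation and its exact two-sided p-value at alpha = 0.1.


Step 1: Enumerate the 28 unordered pairs (i,j) with i<j and classify each by sign(x_j-x_i) * sign(y_j-y_i).
  (1,2):dx=+6,dy=+7->C; (1,3):dx=+5,dy=+11->C; (1,4):dx=-2,dy=+13->D; (1,5):dx=-1,dy=+2->D
  (1,6):dx=+4,dy=+9->C; (1,7):dx=+7,dy=+4->C; (1,8):dx=+3,dy=+14->C; (2,3):dx=-1,dy=+4->D
  (2,4):dx=-8,dy=+6->D; (2,5):dx=-7,dy=-5->C; (2,6):dx=-2,dy=+2->D; (2,7):dx=+1,dy=-3->D
  (2,8):dx=-3,dy=+7->D; (3,4):dx=-7,dy=+2->D; (3,5):dx=-6,dy=-9->C; (3,6):dx=-1,dy=-2->C
  (3,7):dx=+2,dy=-7->D; (3,8):dx=-2,dy=+3->D; (4,5):dx=+1,dy=-11->D; (4,6):dx=+6,dy=-4->D
  (4,7):dx=+9,dy=-9->D; (4,8):dx=+5,dy=+1->C; (5,6):dx=+5,dy=+7->C; (5,7):dx=+8,dy=+2->C
  (5,8):dx=+4,dy=+12->C; (6,7):dx=+3,dy=-5->D; (6,8):dx=-1,dy=+5->D; (7,8):dx=-4,dy=+10->D
Step 2: C = 12, D = 16, total pairs = 28.
Step 3: tau = (C - D)/(n(n-1)/2) = (12 - 16)/28 = -0.142857.
Step 4: Exact two-sided p-value (enumerate n! = 40320 permutations of y under H0): p = 0.719544.
Step 5: alpha = 0.1. fail to reject H0.

tau_b = -0.1429 (C=12, D=16), p = 0.719544, fail to reject H0.


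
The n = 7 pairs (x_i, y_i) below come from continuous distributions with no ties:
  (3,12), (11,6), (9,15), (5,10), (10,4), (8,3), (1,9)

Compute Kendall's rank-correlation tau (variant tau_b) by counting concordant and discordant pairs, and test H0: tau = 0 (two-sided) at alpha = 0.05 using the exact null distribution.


Step 1: Enumerate the 21 unordered pairs (i,j) with i<j and classify each by sign(x_j-x_i) * sign(y_j-y_i).
  (1,2):dx=+8,dy=-6->D; (1,3):dx=+6,dy=+3->C; (1,4):dx=+2,dy=-2->D; (1,5):dx=+7,dy=-8->D
  (1,6):dx=+5,dy=-9->D; (1,7):dx=-2,dy=-3->C; (2,3):dx=-2,dy=+9->D; (2,4):dx=-6,dy=+4->D
  (2,5):dx=-1,dy=-2->C; (2,6):dx=-3,dy=-3->C; (2,7):dx=-10,dy=+3->D; (3,4):dx=-4,dy=-5->C
  (3,5):dx=+1,dy=-11->D; (3,6):dx=-1,dy=-12->C; (3,7):dx=-8,dy=-6->C; (4,5):dx=+5,dy=-6->D
  (4,6):dx=+3,dy=-7->D; (4,7):dx=-4,dy=-1->C; (5,6):dx=-2,dy=-1->C; (5,7):dx=-9,dy=+5->D
  (6,7):dx=-7,dy=+6->D
Step 2: C = 9, D = 12, total pairs = 21.
Step 3: tau = (C - D)/(n(n-1)/2) = (9 - 12)/21 = -0.142857.
Step 4: Exact two-sided p-value (enumerate n! = 5040 permutations of y under H0): p = 0.772619.
Step 5: alpha = 0.05. fail to reject H0.

tau_b = -0.1429 (C=9, D=12), p = 0.772619, fail to reject H0.


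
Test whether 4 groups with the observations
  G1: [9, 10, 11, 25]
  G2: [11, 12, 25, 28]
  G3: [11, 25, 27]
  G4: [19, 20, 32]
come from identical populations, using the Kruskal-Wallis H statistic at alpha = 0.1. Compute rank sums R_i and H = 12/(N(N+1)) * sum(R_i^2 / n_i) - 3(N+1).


Step 1: Combine all N = 14 observations and assign midranks.
sorted (value, group, rank): (9,G1,1), (10,G1,2), (11,G1,4), (11,G2,4), (11,G3,4), (12,G2,6), (19,G4,7), (20,G4,8), (25,G1,10), (25,G2,10), (25,G3,10), (27,G3,12), (28,G2,13), (32,G4,14)
Step 2: Sum ranks within each group.
R_1 = 17 (n_1 = 4)
R_2 = 33 (n_2 = 4)
R_3 = 26 (n_3 = 3)
R_4 = 29 (n_4 = 3)
Step 3: H = 12/(N(N+1)) * sum(R_i^2/n_i) - 3(N+1)
     = 12/(14*15) * (17^2/4 + 33^2/4 + 26^2/3 + 29^2/3) - 3*15
     = 0.057143 * 850.167 - 45
     = 3.580952.
Step 4: Ties present; correction factor C = 1 - 48/(14^3 - 14) = 0.982418. Corrected H = 3.580952 / 0.982418 = 3.645041.
Step 5: Under H0, H ~ chi^2(3); p-value = 0.302432.
Step 6: alpha = 0.1. fail to reject H0.

H = 3.6450, df = 3, p = 0.302432, fail to reject H0.


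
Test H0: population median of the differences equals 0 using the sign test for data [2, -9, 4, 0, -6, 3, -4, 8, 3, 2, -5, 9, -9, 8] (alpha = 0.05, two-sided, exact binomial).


Step 1: Discard zero differences. Original n = 14; n_eff = number of nonzero differences = 13.
Nonzero differences (with sign): +2, -9, +4, -6, +3, -4, +8, +3, +2, -5, +9, -9, +8
Step 2: Count signs: positive = 8, negative = 5.
Step 3: Under H0: P(positive) = 0.5, so the number of positives S ~ Bin(13, 0.5).
Step 4: Two-sided exact p-value = sum of Bin(13,0.5) probabilities at or below the observed probability = 0.581055.
Step 5: alpha = 0.05. fail to reject H0.

n_eff = 13, pos = 8, neg = 5, p = 0.581055, fail to reject H0.


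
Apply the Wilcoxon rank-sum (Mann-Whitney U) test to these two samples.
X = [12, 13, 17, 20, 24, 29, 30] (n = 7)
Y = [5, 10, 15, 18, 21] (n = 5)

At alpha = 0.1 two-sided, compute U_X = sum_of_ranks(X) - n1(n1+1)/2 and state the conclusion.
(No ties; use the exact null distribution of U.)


Step 1: Combine and sort all 12 observations; assign midranks.
sorted (value, group): (5,Y), (10,Y), (12,X), (13,X), (15,Y), (17,X), (18,Y), (20,X), (21,Y), (24,X), (29,X), (30,X)
ranks: 5->1, 10->2, 12->3, 13->4, 15->5, 17->6, 18->7, 20->8, 21->9, 24->10, 29->11, 30->12
Step 2: Rank sum for X: R1 = 3 + 4 + 6 + 8 + 10 + 11 + 12 = 54.
Step 3: U_X = R1 - n1(n1+1)/2 = 54 - 7*8/2 = 54 - 28 = 26.
       U_Y = n1*n2 - U_X = 35 - 26 = 9.
Step 4: No ties, so the exact null distribution of U (based on enumerating the C(12,7) = 792 equally likely rank assignments) gives the two-sided p-value.
Step 5: p-value = 0.202020; compare to alpha = 0.1. fail to reject H0.

U_X = 26, p = 0.202020, fail to reject H0 at alpha = 0.1.


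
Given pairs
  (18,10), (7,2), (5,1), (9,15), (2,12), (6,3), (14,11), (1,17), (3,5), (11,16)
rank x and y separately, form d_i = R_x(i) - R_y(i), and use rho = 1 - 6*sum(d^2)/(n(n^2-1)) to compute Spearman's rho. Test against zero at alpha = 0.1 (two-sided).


Step 1: Rank x and y separately (midranks; no ties here).
rank(x): 18->10, 7->6, 5->4, 9->7, 2->2, 6->5, 14->9, 1->1, 3->3, 11->8
rank(y): 10->5, 2->2, 1->1, 15->8, 12->7, 3->3, 11->6, 17->10, 5->4, 16->9
Step 2: d_i = R_x(i) - R_y(i); compute d_i^2.
  (10-5)^2=25, (6-2)^2=16, (4-1)^2=9, (7-8)^2=1, (2-7)^2=25, (5-3)^2=4, (9-6)^2=9, (1-10)^2=81, (3-4)^2=1, (8-9)^2=1
sum(d^2) = 172.
Step 3: rho = 1 - 6*172 / (10*(10^2 - 1)) = 1 - 1032/990 = -0.042424.
Step 4: Under H0, t = rho * sqrt((n-2)/(1-rho^2)) = -0.1201 ~ t(8).
Step 5: Two-sided p-value from the t-distribution with 8 df = 0.907364.
Step 6: alpha = 0.1. fail to reject H0.

rho = -0.0424, p = 0.907364, fail to reject H0 at alpha = 0.1.


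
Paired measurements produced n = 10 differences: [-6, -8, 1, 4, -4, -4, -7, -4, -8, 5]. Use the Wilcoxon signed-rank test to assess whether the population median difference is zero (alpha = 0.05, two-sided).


Step 1: Drop any zero differences (none here) and take |d_i|.
|d| = [6, 8, 1, 4, 4, 4, 7, 4, 8, 5]
Step 2: Midrank |d_i| (ties get averaged ranks).
ranks: |6|->7, |8|->9.5, |1|->1, |4|->3.5, |4|->3.5, |4|->3.5, |7|->8, |4|->3.5, |8|->9.5, |5|->6
Step 3: Attach original signs; sum ranks with positive sign and with negative sign.
W+ = 1 + 3.5 + 6 = 10.5
W- = 7 + 9.5 + 3.5 + 3.5 + 8 + 3.5 + 9.5 = 44.5
(Check: W+ + W- = 55 should equal n(n+1)/2 = 55.)
Step 4: Test statistic W = min(W+, W-) = 10.5.
Step 5: Ties in |d|, so use the tie-corrected normal approximation.
        E[W] = n(n+1)/4 = 10*11/4 = 27.5.
        Tie groups: |d|=4 (t=4), |d|=8 (t=2); sum(t^3 - t) = 66.
        Var[W] = n(n+1)(2n+1)/24 - sum(t^3-t)/48 = 2310/24 - 66/48 = 94.875.
        z = (W - E[W]) / sqrt(Var[W]) = (10.5 - 27.5) / 9.7404 = -1.7453.
        Two-sided p = 2*Phi(z) = 0.080931.
Step 6: alpha = 0.05. fail to reject H0.

W+ = 10.5, W- = 44.5, W = min = 10.5, p = 0.080931, fail to reject H0.


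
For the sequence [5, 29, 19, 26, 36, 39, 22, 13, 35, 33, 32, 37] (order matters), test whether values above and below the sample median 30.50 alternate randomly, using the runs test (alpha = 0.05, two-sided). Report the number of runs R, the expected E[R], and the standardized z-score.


Step 1: Compute median = 30.50; label A = above, B = below.
Labels in order: BBBBAABBAAAA  (n_A = 6, n_B = 6)
Step 2: Count runs R = 4.
Step 3: Under H0 (random ordering), E[R] = 2*n_A*n_B/(n_A+n_B) + 1 = 2*6*6/12 + 1 = 7.0000.
        Var[R] = 2*n_A*n_B*(2*n_A*n_B - n_A - n_B) / ((n_A+n_B)^2 * (n_A+n_B-1)) = 4320/1584 = 2.7273.
        SD[R] = 1.6514.
Step 4: Continuity-corrected z = (R + 0.5 - E[R]) / SD[R] = (4 + 0.5 - 7.0000) / 1.6514 = -1.5138.
Step 5: Two-sided p-value via normal approximation = 2*(1 - Phi(|z|)) = 0.130070.
Step 6: alpha = 0.05. fail to reject H0.

R = 4, z = -1.5138, p = 0.130070, fail to reject H0.


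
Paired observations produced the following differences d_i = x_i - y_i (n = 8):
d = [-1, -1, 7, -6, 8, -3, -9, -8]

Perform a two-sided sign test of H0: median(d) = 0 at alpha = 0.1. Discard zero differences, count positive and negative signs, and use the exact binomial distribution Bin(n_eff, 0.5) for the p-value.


Step 1: Discard zero differences. Original n = 8; n_eff = number of nonzero differences = 8.
Nonzero differences (with sign): -1, -1, +7, -6, +8, -3, -9, -8
Step 2: Count signs: positive = 2, negative = 6.
Step 3: Under H0: P(positive) = 0.5, so the number of positives S ~ Bin(8, 0.5).
Step 4: Two-sided exact p-value = sum of Bin(8,0.5) probabilities at or below the observed probability = 0.289062.
Step 5: alpha = 0.1. fail to reject H0.

n_eff = 8, pos = 2, neg = 6, p = 0.289062, fail to reject H0.


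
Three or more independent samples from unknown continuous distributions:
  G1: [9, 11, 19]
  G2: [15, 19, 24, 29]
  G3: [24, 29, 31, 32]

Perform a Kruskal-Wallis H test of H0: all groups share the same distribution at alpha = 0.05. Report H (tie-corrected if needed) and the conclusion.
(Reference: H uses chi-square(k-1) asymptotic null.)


Step 1: Combine all N = 11 observations and assign midranks.
sorted (value, group, rank): (9,G1,1), (11,G1,2), (15,G2,3), (19,G1,4.5), (19,G2,4.5), (24,G2,6.5), (24,G3,6.5), (29,G2,8.5), (29,G3,8.5), (31,G3,10), (32,G3,11)
Step 2: Sum ranks within each group.
R_1 = 7.5 (n_1 = 3)
R_2 = 22.5 (n_2 = 4)
R_3 = 36 (n_3 = 4)
Step 3: H = 12/(N(N+1)) * sum(R_i^2/n_i) - 3(N+1)
     = 12/(11*12) * (7.5^2/3 + 22.5^2/4 + 36^2/4) - 3*12
     = 0.090909 * 469.312 - 36
     = 6.664773.
Step 4: Ties present; correction factor C = 1 - 18/(11^3 - 11) = 0.986364. Corrected H = 6.664773 / 0.986364 = 6.756912.
Step 5: Under H0, H ~ chi^2(2); p-value = 0.034100.
Step 6: alpha = 0.05. reject H0.

H = 6.7569, df = 2, p = 0.034100, reject H0.


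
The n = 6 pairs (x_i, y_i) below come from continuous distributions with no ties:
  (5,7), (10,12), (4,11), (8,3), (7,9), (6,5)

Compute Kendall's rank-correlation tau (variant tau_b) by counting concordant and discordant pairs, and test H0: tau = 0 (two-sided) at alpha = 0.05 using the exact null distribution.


Step 1: Enumerate the 15 unordered pairs (i,j) with i<j and classify each by sign(x_j-x_i) * sign(y_j-y_i).
  (1,2):dx=+5,dy=+5->C; (1,3):dx=-1,dy=+4->D; (1,4):dx=+3,dy=-4->D; (1,5):dx=+2,dy=+2->C
  (1,6):dx=+1,dy=-2->D; (2,3):dx=-6,dy=-1->C; (2,4):dx=-2,dy=-9->C; (2,5):dx=-3,dy=-3->C
  (2,6):dx=-4,dy=-7->C; (3,4):dx=+4,dy=-8->D; (3,5):dx=+3,dy=-2->D; (3,6):dx=+2,dy=-6->D
  (4,5):dx=-1,dy=+6->D; (4,6):dx=-2,dy=+2->D; (5,6):dx=-1,dy=-4->C
Step 2: C = 7, D = 8, total pairs = 15.
Step 3: tau = (C - D)/(n(n-1)/2) = (7 - 8)/15 = -0.066667.
Step 4: Exact two-sided p-value (enumerate n! = 720 permutations of y under H0): p = 1.000000.
Step 5: alpha = 0.05. fail to reject H0.

tau_b = -0.0667 (C=7, D=8), p = 1.000000, fail to reject H0.


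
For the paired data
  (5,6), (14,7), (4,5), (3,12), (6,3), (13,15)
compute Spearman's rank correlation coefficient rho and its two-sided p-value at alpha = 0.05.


Step 1: Rank x and y separately (midranks; no ties here).
rank(x): 5->3, 14->6, 4->2, 3->1, 6->4, 13->5
rank(y): 6->3, 7->4, 5->2, 12->5, 3->1, 15->6
Step 2: d_i = R_x(i) - R_y(i); compute d_i^2.
  (3-3)^2=0, (6-4)^2=4, (2-2)^2=0, (1-5)^2=16, (4-1)^2=9, (5-6)^2=1
sum(d^2) = 30.
Step 3: rho = 1 - 6*30 / (6*(6^2 - 1)) = 1 - 180/210 = 0.142857.
Step 4: Under H0, t = rho * sqrt((n-2)/(1-rho^2)) = 0.2887 ~ t(4).
Step 5: Two-sided p-value from the t-distribution with 4 df = 0.787172.
Step 6: alpha = 0.05. fail to reject H0.

rho = 0.1429, p = 0.787172, fail to reject H0 at alpha = 0.05.


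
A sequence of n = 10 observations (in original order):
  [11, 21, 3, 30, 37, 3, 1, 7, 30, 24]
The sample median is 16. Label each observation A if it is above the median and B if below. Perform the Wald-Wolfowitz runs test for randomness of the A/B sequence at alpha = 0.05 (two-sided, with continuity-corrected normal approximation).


Step 1: Compute median = 16; label A = above, B = below.
Labels in order: BABAABBBAA  (n_A = 5, n_B = 5)
Step 2: Count runs R = 6.
Step 3: Under H0 (random ordering), E[R] = 2*n_A*n_B/(n_A+n_B) + 1 = 2*5*5/10 + 1 = 6.0000.
        Var[R] = 2*n_A*n_B*(2*n_A*n_B - n_A - n_B) / ((n_A+n_B)^2 * (n_A+n_B-1)) = 2000/900 = 2.2222.
        SD[R] = 1.4907.
Step 4: R = E[R], so z = 0 with no continuity correction.
Step 5: Two-sided p-value via normal approximation = 2*(1 - Phi(|z|)) = 1.000000.
Step 6: alpha = 0.05. fail to reject H0.

R = 6, z = 0.0000, p = 1.000000, fail to reject H0.


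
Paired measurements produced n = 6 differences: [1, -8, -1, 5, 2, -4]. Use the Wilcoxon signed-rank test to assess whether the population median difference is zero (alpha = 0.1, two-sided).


Step 1: Drop any zero differences (none here) and take |d_i|.
|d| = [1, 8, 1, 5, 2, 4]
Step 2: Midrank |d_i| (ties get averaged ranks).
ranks: |1|->1.5, |8|->6, |1|->1.5, |5|->5, |2|->3, |4|->4
Step 3: Attach original signs; sum ranks with positive sign and with negative sign.
W+ = 1.5 + 5 + 3 = 9.5
W- = 6 + 1.5 + 4 = 11.5
(Check: W+ + W- = 21 should equal n(n+1)/2 = 21.)
Step 4: Test statistic W = min(W+, W-) = 9.5.
Step 5: Ties in |d|, so use the tie-corrected normal approximation.
        E[W] = n(n+1)/4 = 6*7/4 = 10.5.
        Tie groups: |d|=1 (t=2); sum(t^3 - t) = 6.
        Var[W] = n(n+1)(2n+1)/24 - sum(t^3-t)/48 = 546/24 - 6/48 = 22.625.
        z = (W - E[W]) / sqrt(Var[W]) = (9.5 - 10.5) / 4.7566 = -0.2102.
        Two-sided p = 2*Phi(z) = 0.833484.
Step 6: alpha = 0.1. fail to reject H0.

W+ = 9.5, W- = 11.5, W = min = 9.5, p = 0.833484, fail to reject H0.


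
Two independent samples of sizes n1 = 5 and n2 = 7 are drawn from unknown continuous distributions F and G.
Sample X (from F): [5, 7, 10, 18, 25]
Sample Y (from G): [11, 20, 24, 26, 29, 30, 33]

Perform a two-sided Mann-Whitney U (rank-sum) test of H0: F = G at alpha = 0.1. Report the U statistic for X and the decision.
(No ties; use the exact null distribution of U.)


Step 1: Combine and sort all 12 observations; assign midranks.
sorted (value, group): (5,X), (7,X), (10,X), (11,Y), (18,X), (20,Y), (24,Y), (25,X), (26,Y), (29,Y), (30,Y), (33,Y)
ranks: 5->1, 7->2, 10->3, 11->4, 18->5, 20->6, 24->7, 25->8, 26->9, 29->10, 30->11, 33->12
Step 2: Rank sum for X: R1 = 1 + 2 + 3 + 5 + 8 = 19.
Step 3: U_X = R1 - n1(n1+1)/2 = 19 - 5*6/2 = 19 - 15 = 4.
       U_Y = n1*n2 - U_X = 35 - 4 = 31.
Step 4: No ties, so the exact null distribution of U (based on enumerating the C(12,5) = 792 equally likely rank assignments) gives the two-sided p-value.
Step 5: p-value = 0.030303; compare to alpha = 0.1. reject H0.

U_X = 4, p = 0.030303, reject H0 at alpha = 0.1.


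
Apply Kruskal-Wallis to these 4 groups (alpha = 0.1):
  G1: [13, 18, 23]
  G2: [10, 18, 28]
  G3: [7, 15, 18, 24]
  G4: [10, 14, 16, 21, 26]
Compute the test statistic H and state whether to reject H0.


Step 1: Combine all N = 15 observations and assign midranks.
sorted (value, group, rank): (7,G3,1), (10,G2,2.5), (10,G4,2.5), (13,G1,4), (14,G4,5), (15,G3,6), (16,G4,7), (18,G1,9), (18,G2,9), (18,G3,9), (21,G4,11), (23,G1,12), (24,G3,13), (26,G4,14), (28,G2,15)
Step 2: Sum ranks within each group.
R_1 = 25 (n_1 = 3)
R_2 = 26.5 (n_2 = 3)
R_3 = 29 (n_3 = 4)
R_4 = 39.5 (n_4 = 5)
Step 3: H = 12/(N(N+1)) * sum(R_i^2/n_i) - 3(N+1)
     = 12/(15*16) * (25^2/3 + 26.5^2/3 + 29^2/4 + 39.5^2/5) - 3*16
     = 0.050000 * 964.717 - 48
     = 0.235833.
Step 4: Ties present; correction factor C = 1 - 30/(15^3 - 15) = 0.991071. Corrected H = 0.235833 / 0.991071 = 0.237958.
Step 5: Under H0, H ~ chi^2(3); p-value = 0.971241.
Step 6: alpha = 0.1. fail to reject H0.

H = 0.2380, df = 3, p = 0.971241, fail to reject H0.


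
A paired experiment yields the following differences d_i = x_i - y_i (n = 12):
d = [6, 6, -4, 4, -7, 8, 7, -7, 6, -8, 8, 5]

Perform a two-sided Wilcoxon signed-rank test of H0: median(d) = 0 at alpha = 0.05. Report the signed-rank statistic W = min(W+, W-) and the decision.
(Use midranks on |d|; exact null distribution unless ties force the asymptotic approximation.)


Step 1: Drop any zero differences (none here) and take |d_i|.
|d| = [6, 6, 4, 4, 7, 8, 7, 7, 6, 8, 8, 5]
Step 2: Midrank |d_i| (ties get averaged ranks).
ranks: |6|->5, |6|->5, |4|->1.5, |4|->1.5, |7|->8, |8|->11, |7|->8, |7|->8, |6|->5, |8|->11, |8|->11, |5|->3
Step 3: Attach original signs; sum ranks with positive sign and with negative sign.
W+ = 5 + 5 + 1.5 + 11 + 8 + 5 + 11 + 3 = 49.5
W- = 1.5 + 8 + 8 + 11 = 28.5
(Check: W+ + W- = 78 should equal n(n+1)/2 = 78.)
Step 4: Test statistic W = min(W+, W-) = 28.5.
Step 5: Ties in |d|, so use the tie-corrected normal approximation.
        E[W] = n(n+1)/4 = 12*13/4 = 39.
        Tie groups: |d|=4 (t=2), |d|=6 (t=3), |d|=7 (t=3), |d|=8 (t=3); sum(t^3 - t) = 78.
        Var[W] = n(n+1)(2n+1)/24 - sum(t^3-t)/48 = 3900/24 - 78/48 = 160.875.
        z = (W - E[W]) / sqrt(Var[W]) = (28.5 - 39) / 12.6837 = -0.8278.
        Two-sided p = 2*Phi(z) = 0.407763.
Step 6: alpha = 0.05. fail to reject H0.

W+ = 49.5, W- = 28.5, W = min = 28.5, p = 0.407763, fail to reject H0.


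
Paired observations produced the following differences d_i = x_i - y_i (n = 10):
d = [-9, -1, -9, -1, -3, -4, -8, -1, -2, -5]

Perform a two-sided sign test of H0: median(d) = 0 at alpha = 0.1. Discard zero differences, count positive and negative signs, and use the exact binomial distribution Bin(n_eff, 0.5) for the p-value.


Step 1: Discard zero differences. Original n = 10; n_eff = number of nonzero differences = 10.
Nonzero differences (with sign): -9, -1, -9, -1, -3, -4, -8, -1, -2, -5
Step 2: Count signs: positive = 0, negative = 10.
Step 3: Under H0: P(positive) = 0.5, so the number of positives S ~ Bin(10, 0.5).
Step 4: Two-sided exact p-value = sum of Bin(10,0.5) probabilities at or below the observed probability = 0.001953.
Step 5: alpha = 0.1. reject H0.

n_eff = 10, pos = 0, neg = 10, p = 0.001953, reject H0.


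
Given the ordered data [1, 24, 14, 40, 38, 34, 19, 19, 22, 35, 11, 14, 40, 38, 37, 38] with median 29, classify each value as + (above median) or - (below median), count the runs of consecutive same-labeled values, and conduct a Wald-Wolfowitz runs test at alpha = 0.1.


Step 1: Compute median = 29; label A = above, B = below.
Labels in order: BBBAAABBBABBAAAA  (n_A = 8, n_B = 8)
Step 2: Count runs R = 6.
Step 3: Under H0 (random ordering), E[R] = 2*n_A*n_B/(n_A+n_B) + 1 = 2*8*8/16 + 1 = 9.0000.
        Var[R] = 2*n_A*n_B*(2*n_A*n_B - n_A - n_B) / ((n_A+n_B)^2 * (n_A+n_B-1)) = 14336/3840 = 3.7333.
        SD[R] = 1.9322.
Step 4: Continuity-corrected z = (R + 0.5 - E[R]) / SD[R] = (6 + 0.5 - 9.0000) / 1.9322 = -1.2939.
Step 5: Two-sided p-value via normal approximation = 2*(1 - Phi(|z|)) = 0.195709.
Step 6: alpha = 0.1. fail to reject H0.

R = 6, z = -1.2939, p = 0.195709, fail to reject H0.


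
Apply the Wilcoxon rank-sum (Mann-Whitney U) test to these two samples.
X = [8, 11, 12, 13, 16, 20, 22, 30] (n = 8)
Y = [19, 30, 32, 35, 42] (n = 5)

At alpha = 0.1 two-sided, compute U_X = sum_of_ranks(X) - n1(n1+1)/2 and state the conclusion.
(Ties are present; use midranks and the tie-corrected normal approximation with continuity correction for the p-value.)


Step 1: Combine and sort all 13 observations; assign midranks.
sorted (value, group): (8,X), (11,X), (12,X), (13,X), (16,X), (19,Y), (20,X), (22,X), (30,X), (30,Y), (32,Y), (35,Y), (42,Y)
ranks: 8->1, 11->2, 12->3, 13->4, 16->5, 19->6, 20->7, 22->8, 30->9.5, 30->9.5, 32->11, 35->12, 42->13
Step 2: Rank sum for X: R1 = 1 + 2 + 3 + 4 + 5 + 7 + 8 + 9.5 = 39.5.
Step 3: U_X = R1 - n1(n1+1)/2 = 39.5 - 8*9/2 = 39.5 - 36 = 3.5.
       U_Y = n1*n2 - U_X = 40 - 3.5 = 36.5.
Step 4: Ties are present, so use the tie-corrected normal approximation (with continuity correction) for the p-value.
Step 5: p-value = 0.019007; compare to alpha = 0.1. reject H0.

U_X = 3.5, p = 0.019007, reject H0 at alpha = 0.1.


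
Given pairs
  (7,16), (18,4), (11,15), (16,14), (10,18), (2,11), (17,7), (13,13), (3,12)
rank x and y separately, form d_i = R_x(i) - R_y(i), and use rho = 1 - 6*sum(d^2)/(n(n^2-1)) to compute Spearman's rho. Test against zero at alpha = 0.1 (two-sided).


Step 1: Rank x and y separately (midranks; no ties here).
rank(x): 7->3, 18->9, 11->5, 16->7, 10->4, 2->1, 17->8, 13->6, 3->2
rank(y): 16->8, 4->1, 15->7, 14->6, 18->9, 11->3, 7->2, 13->5, 12->4
Step 2: d_i = R_x(i) - R_y(i); compute d_i^2.
  (3-8)^2=25, (9-1)^2=64, (5-7)^2=4, (7-6)^2=1, (4-9)^2=25, (1-3)^2=4, (8-2)^2=36, (6-5)^2=1, (2-4)^2=4
sum(d^2) = 164.
Step 3: rho = 1 - 6*164 / (9*(9^2 - 1)) = 1 - 984/720 = -0.366667.
Step 4: Under H0, t = rho * sqrt((n-2)/(1-rho^2)) = -1.0427 ~ t(7).
Step 5: Two-sided p-value from the t-distribution with 7 df = 0.331740.
Step 6: alpha = 0.1. fail to reject H0.

rho = -0.3667, p = 0.331740, fail to reject H0 at alpha = 0.1.


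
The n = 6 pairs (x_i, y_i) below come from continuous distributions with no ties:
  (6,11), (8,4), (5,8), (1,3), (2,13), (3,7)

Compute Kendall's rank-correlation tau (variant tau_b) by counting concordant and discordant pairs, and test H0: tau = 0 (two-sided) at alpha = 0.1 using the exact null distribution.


Step 1: Enumerate the 15 unordered pairs (i,j) with i<j and classify each by sign(x_j-x_i) * sign(y_j-y_i).
  (1,2):dx=+2,dy=-7->D; (1,3):dx=-1,dy=-3->C; (1,4):dx=-5,dy=-8->C; (1,5):dx=-4,dy=+2->D
  (1,6):dx=-3,dy=-4->C; (2,3):dx=-3,dy=+4->D; (2,4):dx=-7,dy=-1->C; (2,5):dx=-6,dy=+9->D
  (2,6):dx=-5,dy=+3->D; (3,4):dx=-4,dy=-5->C; (3,5):dx=-3,dy=+5->D; (3,6):dx=-2,dy=-1->C
  (4,5):dx=+1,dy=+10->C; (4,6):dx=+2,dy=+4->C; (5,6):dx=+1,dy=-6->D
Step 2: C = 8, D = 7, total pairs = 15.
Step 3: tau = (C - D)/(n(n-1)/2) = (8 - 7)/15 = 0.066667.
Step 4: Exact two-sided p-value (enumerate n! = 720 permutations of y under H0): p = 1.000000.
Step 5: alpha = 0.1. fail to reject H0.

tau_b = 0.0667 (C=8, D=7), p = 1.000000, fail to reject H0.


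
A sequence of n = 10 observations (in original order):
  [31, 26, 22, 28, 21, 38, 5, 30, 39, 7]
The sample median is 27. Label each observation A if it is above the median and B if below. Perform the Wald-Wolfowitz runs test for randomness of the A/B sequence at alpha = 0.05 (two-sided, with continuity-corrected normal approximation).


Step 1: Compute median = 27; label A = above, B = below.
Labels in order: ABBABABAAB  (n_A = 5, n_B = 5)
Step 2: Count runs R = 8.
Step 3: Under H0 (random ordering), E[R] = 2*n_A*n_B/(n_A+n_B) + 1 = 2*5*5/10 + 1 = 6.0000.
        Var[R] = 2*n_A*n_B*(2*n_A*n_B - n_A - n_B) / ((n_A+n_B)^2 * (n_A+n_B-1)) = 2000/900 = 2.2222.
        SD[R] = 1.4907.
Step 4: Continuity-corrected z = (R - 0.5 - E[R]) / SD[R] = (8 - 0.5 - 6.0000) / 1.4907 = 1.0062.
Step 5: Two-sided p-value via normal approximation = 2*(1 - Phi(|z|)) = 0.314305.
Step 6: alpha = 0.05. fail to reject H0.

R = 8, z = 1.0062, p = 0.314305, fail to reject H0.


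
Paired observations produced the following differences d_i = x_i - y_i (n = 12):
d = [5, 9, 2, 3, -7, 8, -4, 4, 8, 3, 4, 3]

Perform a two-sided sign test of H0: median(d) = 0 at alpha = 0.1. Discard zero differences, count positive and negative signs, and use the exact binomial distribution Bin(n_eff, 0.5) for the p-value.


Step 1: Discard zero differences. Original n = 12; n_eff = number of nonzero differences = 12.
Nonzero differences (with sign): +5, +9, +2, +3, -7, +8, -4, +4, +8, +3, +4, +3
Step 2: Count signs: positive = 10, negative = 2.
Step 3: Under H0: P(positive) = 0.5, so the number of positives S ~ Bin(12, 0.5).
Step 4: Two-sided exact p-value = sum of Bin(12,0.5) probabilities at or below the observed probability = 0.038574.
Step 5: alpha = 0.1. reject H0.

n_eff = 12, pos = 10, neg = 2, p = 0.038574, reject H0.


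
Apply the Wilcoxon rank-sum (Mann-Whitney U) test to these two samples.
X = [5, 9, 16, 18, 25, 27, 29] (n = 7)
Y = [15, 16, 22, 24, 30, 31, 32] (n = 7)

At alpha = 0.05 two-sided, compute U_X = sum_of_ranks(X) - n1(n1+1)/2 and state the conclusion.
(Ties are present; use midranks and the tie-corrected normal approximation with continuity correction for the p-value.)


Step 1: Combine and sort all 14 observations; assign midranks.
sorted (value, group): (5,X), (9,X), (15,Y), (16,X), (16,Y), (18,X), (22,Y), (24,Y), (25,X), (27,X), (29,X), (30,Y), (31,Y), (32,Y)
ranks: 5->1, 9->2, 15->3, 16->4.5, 16->4.5, 18->6, 22->7, 24->8, 25->9, 27->10, 29->11, 30->12, 31->13, 32->14
Step 2: Rank sum for X: R1 = 1 + 2 + 4.5 + 6 + 9 + 10 + 11 = 43.5.
Step 3: U_X = R1 - n1(n1+1)/2 = 43.5 - 7*8/2 = 43.5 - 28 = 15.5.
       U_Y = n1*n2 - U_X = 49 - 15.5 = 33.5.
Step 4: Ties are present, so use the tie-corrected normal approximation (with continuity correction) for the p-value.
Step 5: p-value = 0.276911; compare to alpha = 0.05. fail to reject H0.

U_X = 15.5, p = 0.276911, fail to reject H0 at alpha = 0.05.


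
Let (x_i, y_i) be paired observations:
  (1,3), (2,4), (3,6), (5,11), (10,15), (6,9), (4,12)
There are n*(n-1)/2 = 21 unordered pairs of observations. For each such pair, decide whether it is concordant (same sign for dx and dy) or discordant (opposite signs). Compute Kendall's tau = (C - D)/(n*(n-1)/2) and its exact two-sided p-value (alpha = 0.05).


Step 1: Enumerate the 21 unordered pairs (i,j) with i<j and classify each by sign(x_j-x_i) * sign(y_j-y_i).
  (1,2):dx=+1,dy=+1->C; (1,3):dx=+2,dy=+3->C; (1,4):dx=+4,dy=+8->C; (1,5):dx=+9,dy=+12->C
  (1,6):dx=+5,dy=+6->C; (1,7):dx=+3,dy=+9->C; (2,3):dx=+1,dy=+2->C; (2,4):dx=+3,dy=+7->C
  (2,5):dx=+8,dy=+11->C; (2,6):dx=+4,dy=+5->C; (2,7):dx=+2,dy=+8->C; (3,4):dx=+2,dy=+5->C
  (3,5):dx=+7,dy=+9->C; (3,6):dx=+3,dy=+3->C; (3,7):dx=+1,dy=+6->C; (4,5):dx=+5,dy=+4->C
  (4,6):dx=+1,dy=-2->D; (4,7):dx=-1,dy=+1->D; (5,6):dx=-4,dy=-6->C; (5,7):dx=-6,dy=-3->C
  (6,7):dx=-2,dy=+3->D
Step 2: C = 18, D = 3, total pairs = 21.
Step 3: tau = (C - D)/(n(n-1)/2) = (18 - 3)/21 = 0.714286.
Step 4: Exact two-sided p-value (enumerate n! = 5040 permutations of y under H0): p = 0.030159.
Step 5: alpha = 0.05. reject H0.

tau_b = 0.7143 (C=18, D=3), p = 0.030159, reject H0.


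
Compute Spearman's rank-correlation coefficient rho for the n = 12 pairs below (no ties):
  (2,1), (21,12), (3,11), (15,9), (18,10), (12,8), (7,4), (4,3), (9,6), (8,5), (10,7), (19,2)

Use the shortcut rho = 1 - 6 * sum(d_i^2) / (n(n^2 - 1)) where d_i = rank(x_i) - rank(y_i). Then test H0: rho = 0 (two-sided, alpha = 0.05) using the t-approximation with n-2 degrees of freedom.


Step 1: Rank x and y separately (midranks; no ties here).
rank(x): 2->1, 21->12, 3->2, 15->9, 18->10, 12->8, 7->4, 4->3, 9->6, 8->5, 10->7, 19->11
rank(y): 1->1, 12->12, 11->11, 9->9, 10->10, 8->8, 4->4, 3->3, 6->6, 5->5, 7->7, 2->2
Step 2: d_i = R_x(i) - R_y(i); compute d_i^2.
  (1-1)^2=0, (12-12)^2=0, (2-11)^2=81, (9-9)^2=0, (10-10)^2=0, (8-8)^2=0, (4-4)^2=0, (3-3)^2=0, (6-6)^2=0, (5-5)^2=0, (7-7)^2=0, (11-2)^2=81
sum(d^2) = 162.
Step 3: rho = 1 - 6*162 / (12*(12^2 - 1)) = 1 - 972/1716 = 0.433566.
Step 4: Under H0, t = rho * sqrt((n-2)/(1-rho^2)) = 1.5215 ~ t(10).
Step 5: Two-sided p-value from the t-distribution with 10 df = 0.159106.
Step 6: alpha = 0.05. fail to reject H0.

rho = 0.4336, p = 0.159106, fail to reject H0 at alpha = 0.05.


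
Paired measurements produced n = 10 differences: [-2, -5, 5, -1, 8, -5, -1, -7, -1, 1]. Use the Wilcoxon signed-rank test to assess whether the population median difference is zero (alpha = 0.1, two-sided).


Step 1: Drop any zero differences (none here) and take |d_i|.
|d| = [2, 5, 5, 1, 8, 5, 1, 7, 1, 1]
Step 2: Midrank |d_i| (ties get averaged ranks).
ranks: |2|->5, |5|->7, |5|->7, |1|->2.5, |8|->10, |5|->7, |1|->2.5, |7|->9, |1|->2.5, |1|->2.5
Step 3: Attach original signs; sum ranks with positive sign and with negative sign.
W+ = 7 + 10 + 2.5 = 19.5
W- = 5 + 7 + 2.5 + 7 + 2.5 + 9 + 2.5 = 35.5
(Check: W+ + W- = 55 should equal n(n+1)/2 = 55.)
Step 4: Test statistic W = min(W+, W-) = 19.5.
Step 5: Ties in |d|, so use the tie-corrected normal approximation.
        E[W] = n(n+1)/4 = 10*11/4 = 27.5.
        Tie groups: |d|=1 (t=4), |d|=5 (t=3); sum(t^3 - t) = 84.
        Var[W] = n(n+1)(2n+1)/24 - sum(t^3-t)/48 = 2310/24 - 84/48 = 94.5.
        z = (W - E[W]) / sqrt(Var[W]) = (19.5 - 27.5) / 9.7211 = -0.8230.
        Two-sided p = 2*Phi(z) = 0.410536.
Step 6: alpha = 0.1. fail to reject H0.

W+ = 19.5, W- = 35.5, W = min = 19.5, p = 0.410536, fail to reject H0.


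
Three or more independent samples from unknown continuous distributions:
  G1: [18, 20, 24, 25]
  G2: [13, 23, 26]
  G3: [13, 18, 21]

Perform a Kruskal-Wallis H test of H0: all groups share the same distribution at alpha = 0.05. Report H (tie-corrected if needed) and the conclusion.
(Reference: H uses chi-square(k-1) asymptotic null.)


Step 1: Combine all N = 10 observations and assign midranks.
sorted (value, group, rank): (13,G2,1.5), (13,G3,1.5), (18,G1,3.5), (18,G3,3.5), (20,G1,5), (21,G3,6), (23,G2,7), (24,G1,8), (25,G1,9), (26,G2,10)
Step 2: Sum ranks within each group.
R_1 = 25.5 (n_1 = 4)
R_2 = 18.5 (n_2 = 3)
R_3 = 11 (n_3 = 3)
Step 3: H = 12/(N(N+1)) * sum(R_i^2/n_i) - 3(N+1)
     = 12/(10*11) * (25.5^2/4 + 18.5^2/3 + 11^2/3) - 3*11
     = 0.109091 * 316.979 - 33
     = 1.579545.
Step 4: Ties present; correction factor C = 1 - 12/(10^3 - 10) = 0.987879. Corrected H = 1.579545 / 0.987879 = 1.598926.
Step 5: Under H0, H ~ chi^2(2); p-value = 0.449570.
Step 6: alpha = 0.05. fail to reject H0.

H = 1.5989, df = 2, p = 0.449570, fail to reject H0.


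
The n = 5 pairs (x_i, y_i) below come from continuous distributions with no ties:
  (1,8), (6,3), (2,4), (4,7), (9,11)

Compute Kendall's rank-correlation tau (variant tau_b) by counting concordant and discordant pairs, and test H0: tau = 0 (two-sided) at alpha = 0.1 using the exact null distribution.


Step 1: Enumerate the 10 unordered pairs (i,j) with i<j and classify each by sign(x_j-x_i) * sign(y_j-y_i).
  (1,2):dx=+5,dy=-5->D; (1,3):dx=+1,dy=-4->D; (1,4):dx=+3,dy=-1->D; (1,5):dx=+8,dy=+3->C
  (2,3):dx=-4,dy=+1->D; (2,4):dx=-2,dy=+4->D; (2,5):dx=+3,dy=+8->C; (3,4):dx=+2,dy=+3->C
  (3,5):dx=+7,dy=+7->C; (4,5):dx=+5,dy=+4->C
Step 2: C = 5, D = 5, total pairs = 10.
Step 3: tau = (C - D)/(n(n-1)/2) = (5 - 5)/10 = 0.000000.
Step 4: Exact two-sided p-value (enumerate n! = 120 permutations of y under H0): p = 1.000000.
Step 5: alpha = 0.1. fail to reject H0.

tau_b = 0.0000 (C=5, D=5), p = 1.000000, fail to reject H0.


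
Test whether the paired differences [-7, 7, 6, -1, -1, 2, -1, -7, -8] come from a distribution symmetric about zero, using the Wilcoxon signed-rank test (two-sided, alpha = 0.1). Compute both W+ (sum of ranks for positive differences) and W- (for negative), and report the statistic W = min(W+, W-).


Step 1: Drop any zero differences (none here) and take |d_i|.
|d| = [7, 7, 6, 1, 1, 2, 1, 7, 8]
Step 2: Midrank |d_i| (ties get averaged ranks).
ranks: |7|->7, |7|->7, |6|->5, |1|->2, |1|->2, |2|->4, |1|->2, |7|->7, |8|->9
Step 3: Attach original signs; sum ranks with positive sign and with negative sign.
W+ = 7 + 5 + 4 = 16
W- = 7 + 2 + 2 + 2 + 7 + 9 = 29
(Check: W+ + W- = 45 should equal n(n+1)/2 = 45.)
Step 4: Test statistic W = min(W+, W-) = 16.
Step 5: Ties in |d|, so use the tie-corrected normal approximation.
        E[W] = n(n+1)/4 = 9*10/4 = 22.5.
        Tie groups: |d|=1 (t=3), |d|=7 (t=3); sum(t^3 - t) = 48.
        Var[W] = n(n+1)(2n+1)/24 - sum(t^3-t)/48 = 1710/24 - 48/48 = 70.25.
        z = (W - E[W]) / sqrt(Var[W]) = (16 - 22.5) / 8.3815 = -0.7755.
        Two-sided p = 2*Phi(z) = 0.438035.
Step 6: alpha = 0.1. fail to reject H0.

W+ = 16, W- = 29, W = min = 16, p = 0.438035, fail to reject H0.
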